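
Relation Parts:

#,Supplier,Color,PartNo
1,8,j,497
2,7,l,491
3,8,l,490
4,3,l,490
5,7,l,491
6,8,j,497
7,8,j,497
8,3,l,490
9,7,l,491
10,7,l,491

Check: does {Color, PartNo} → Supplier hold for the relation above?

No

(Color=j, PartNo=497): rows 1, 6, 7 → Supplier = 8, 8, 8 ✓
(Color=l, PartNo=491): rows 2, 5, 9, 10 → Supplier = 7, 7, 7, 7 ✓
(Color=l, PartNo=490): rows 3, 4, 8 → Supplier takes values {8, 3} — violation
Two rows agree on {Color, PartNo} but differ on Supplier, so {Color, PartNo} → Supplier does not hold.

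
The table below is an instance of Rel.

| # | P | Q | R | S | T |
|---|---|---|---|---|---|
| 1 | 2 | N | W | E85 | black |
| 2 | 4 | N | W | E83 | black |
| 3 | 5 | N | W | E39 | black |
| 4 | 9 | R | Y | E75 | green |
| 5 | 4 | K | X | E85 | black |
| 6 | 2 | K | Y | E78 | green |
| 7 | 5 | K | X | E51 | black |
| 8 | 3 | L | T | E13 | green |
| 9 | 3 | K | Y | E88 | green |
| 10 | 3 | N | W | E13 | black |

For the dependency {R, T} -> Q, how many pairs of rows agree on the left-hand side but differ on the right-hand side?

2

(R=W, T=black): all 4 rows agree on Q — 0 pairs.
(R=Y, T=green): violating pairs (4,6), (4,9) — 2 pairs.
(R=X, T=black): all 2 rows agree on Q — 0 pairs.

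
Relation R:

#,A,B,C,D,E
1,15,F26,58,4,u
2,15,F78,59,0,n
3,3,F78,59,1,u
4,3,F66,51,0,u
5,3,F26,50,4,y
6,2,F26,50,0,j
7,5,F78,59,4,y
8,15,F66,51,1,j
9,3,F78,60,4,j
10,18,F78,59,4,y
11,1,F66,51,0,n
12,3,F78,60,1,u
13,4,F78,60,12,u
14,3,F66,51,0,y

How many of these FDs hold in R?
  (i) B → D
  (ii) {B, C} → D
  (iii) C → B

1

(i) B → D: B=F26: rows 1, 5, 6 → D takes values {4, 0} — violation; B=F78: rows 2, 3, 7, 9, 10, 12, 13 → D takes values {0, 1, 4, 12} — violation; B=F66: rows 4, 8, 11, 14 → D takes values {0, 1} — violation — fails.
(ii) {B, C} → D: (B=F78, C=59): rows 2, 3, 7, 10 → D takes values {0, 1, 4} — violation; (B=F66, C=51): rows 4, 8, 11, 14 → D takes values {0, 1} — violation; (B=F26, C=50): rows 5, 6 → D takes values {4, 0} — violation; (B=F78, C=60): rows 9, 12, 13 → D takes values {4, 1, 12} — violation — fails.
(iii) C → B: every LHS value maps to a single RHS value — holds.
1 of the 3 dependencies holds.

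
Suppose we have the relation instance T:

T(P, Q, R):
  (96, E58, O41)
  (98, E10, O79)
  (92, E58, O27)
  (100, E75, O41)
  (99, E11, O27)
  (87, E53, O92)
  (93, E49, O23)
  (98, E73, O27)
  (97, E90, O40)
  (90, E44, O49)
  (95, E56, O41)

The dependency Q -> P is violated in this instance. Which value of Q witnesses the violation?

Q=E58: 2 rows → P takes values {96, 92} — violation
Q=E10: 1 row → P = 98 ✓
Q=E75: 1 row → P = 100 ✓
Q=E11: 1 row → P = 99 ✓
Q=E53: 1 row → P = 87 ✓
Q=E49: 1 row → P = 93 ✓
Q=E73: 1 row → P = 98 ✓
Q=E90: 1 row → P = 97 ✓
Q=E44: 1 row → P = 90 ✓
Q=E56: 1 row → P = 95 ✓
The only Q value with inconsistent P is Q=E58.

E58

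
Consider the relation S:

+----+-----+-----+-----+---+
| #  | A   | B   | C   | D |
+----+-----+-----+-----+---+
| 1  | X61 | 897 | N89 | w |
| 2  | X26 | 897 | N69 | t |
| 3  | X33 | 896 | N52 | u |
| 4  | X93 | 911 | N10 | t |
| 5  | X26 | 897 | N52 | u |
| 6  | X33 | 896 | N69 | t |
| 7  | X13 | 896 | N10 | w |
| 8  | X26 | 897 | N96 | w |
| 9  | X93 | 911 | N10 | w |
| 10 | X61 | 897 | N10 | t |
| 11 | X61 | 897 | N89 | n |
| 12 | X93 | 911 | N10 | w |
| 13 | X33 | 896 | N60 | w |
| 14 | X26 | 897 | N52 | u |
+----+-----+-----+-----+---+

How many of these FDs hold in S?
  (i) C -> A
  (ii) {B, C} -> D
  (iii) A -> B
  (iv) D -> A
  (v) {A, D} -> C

(i) C -> A: C=N69: rows 2, 6 → A takes values {X26, X33} — violation; C=N52: rows 3, 5, 14 → A takes values {X33, X26} — violation; C=N10: rows 4, 7, 9, 10, 12 → A takes values {X93, X13, X61} — violation — fails.
(ii) {B, C} -> D: (B=897, C=N89): rows 1, 11 → D takes values {w, n} — violation; (B=911, C=N10): rows 4, 9, 12 → D takes values {t, w} — violation — fails.
(iii) A -> B: every LHS value maps to a single RHS value — holds.
(iv) D -> A: D=w: rows 1, 7, 8, 9, 12, 13 → A takes values {X61, X13, X26, X93, X33} — violation; D=t: rows 2, 4, 6, 10 → A takes values {X26, X93, X33, X61} — violation; D=u: rows 3, 5, 14 → A takes values {X33, X26} — violation — fails.
(v) {A, D} -> C: every LHS value maps to a single RHS value — holds.
2 of the 5 dependencies hold.

2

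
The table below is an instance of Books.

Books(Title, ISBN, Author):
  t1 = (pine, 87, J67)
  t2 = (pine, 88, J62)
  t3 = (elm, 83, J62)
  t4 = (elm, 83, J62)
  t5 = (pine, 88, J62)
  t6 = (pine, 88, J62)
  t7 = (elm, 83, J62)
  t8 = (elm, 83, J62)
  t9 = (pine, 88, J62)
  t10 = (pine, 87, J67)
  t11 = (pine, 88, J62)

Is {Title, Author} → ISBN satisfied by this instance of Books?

(Title=pine, Author=J67): rows 1, 10 → ISBN = 87, 87 ✓
(Title=pine, Author=J62): rows 2, 5, 6, 9, 11 → ISBN = 88, 88, 88, 88, 88 ✓
(Title=elm, Author=J62): rows 3, 4, 7, 8 → ISBN = 83, 83, 83, 83 ✓
Every {Title, Author} value is associated with a single ISBN value, so {Title, Author} → ISBN holds.

Yes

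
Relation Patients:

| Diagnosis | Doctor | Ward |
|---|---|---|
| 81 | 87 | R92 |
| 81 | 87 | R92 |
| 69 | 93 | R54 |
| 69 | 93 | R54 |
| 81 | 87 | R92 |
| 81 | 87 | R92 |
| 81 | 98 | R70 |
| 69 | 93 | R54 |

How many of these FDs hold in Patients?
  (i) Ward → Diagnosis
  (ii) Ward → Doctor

2

(i) Ward → Diagnosis: every LHS value maps to a single RHS value — holds.
(ii) Ward → Doctor: every LHS value maps to a single RHS value — holds.
2 of the 2 dependencies hold.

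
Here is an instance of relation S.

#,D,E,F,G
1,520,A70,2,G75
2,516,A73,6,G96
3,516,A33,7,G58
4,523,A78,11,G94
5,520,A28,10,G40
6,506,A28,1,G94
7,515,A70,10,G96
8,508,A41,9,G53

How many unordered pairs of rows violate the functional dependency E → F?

E=A70: violating pairs (1,7) — 1 pair.
E=A28: violating pairs (5,6) — 1 pair.

2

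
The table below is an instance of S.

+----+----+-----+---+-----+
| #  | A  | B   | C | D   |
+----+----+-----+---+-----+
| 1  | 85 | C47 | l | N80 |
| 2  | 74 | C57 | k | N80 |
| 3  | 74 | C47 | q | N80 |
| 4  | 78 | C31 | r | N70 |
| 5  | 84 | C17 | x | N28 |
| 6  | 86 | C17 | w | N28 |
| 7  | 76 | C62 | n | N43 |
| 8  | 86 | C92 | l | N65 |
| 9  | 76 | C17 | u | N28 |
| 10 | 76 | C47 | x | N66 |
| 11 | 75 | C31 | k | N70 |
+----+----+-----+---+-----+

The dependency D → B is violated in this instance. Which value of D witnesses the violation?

D=N80: rows 1, 2, 3 → B takes values {C47, C57} — violation
D=N70: rows 4, 11 → B = C31, C31 ✓
D=N28: rows 5, 6, 9 → B = C17, C17, C17 ✓
D=N43: row 7 → B = C62 ✓
D=N65: row 8 → B = C92 ✓
D=N66: row 10 → B = C47 ✓
The only D value with inconsistent B is D=N80.

N80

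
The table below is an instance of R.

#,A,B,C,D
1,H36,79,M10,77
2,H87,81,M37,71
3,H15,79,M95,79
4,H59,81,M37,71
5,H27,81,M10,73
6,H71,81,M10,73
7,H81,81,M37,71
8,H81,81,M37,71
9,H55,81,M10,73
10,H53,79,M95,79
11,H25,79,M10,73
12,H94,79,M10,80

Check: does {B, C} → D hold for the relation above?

(B=79, C=M10): rows 1, 11, 12 → D takes values {77, 73, 80} — violation
(B=81, C=M37): rows 2, 4, 7, 8 → D = 71, 71, 71, 71 ✓
(B=79, C=M95): rows 3, 10 → D = 79, 79 ✓
(B=81, C=M10): rows 5, 6, 9 → D = 73, 73, 73 ✓
Two rows agree on {B, C} but differ on D, so {B, C} → D does not hold.

No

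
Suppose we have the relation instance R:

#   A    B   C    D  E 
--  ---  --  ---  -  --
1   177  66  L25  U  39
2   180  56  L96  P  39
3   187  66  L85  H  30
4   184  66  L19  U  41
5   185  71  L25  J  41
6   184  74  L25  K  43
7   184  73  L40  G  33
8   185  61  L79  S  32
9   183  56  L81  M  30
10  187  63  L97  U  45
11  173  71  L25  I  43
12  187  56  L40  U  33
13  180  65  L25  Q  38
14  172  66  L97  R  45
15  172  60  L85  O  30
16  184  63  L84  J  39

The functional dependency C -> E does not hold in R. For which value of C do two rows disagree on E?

L25

C=L25: rows 1, 5, 6, 11, 13 → E takes values {39, 41, 43, 38} — violation
C=L96: row 2 → E = 39 ✓
C=L85: rows 3, 15 → E = 30, 30 ✓
C=L19: row 4 → E = 41 ✓
C=L40: rows 7, 12 → E = 33, 33 ✓
C=L79: row 8 → E = 32 ✓
C=L81: row 9 → E = 30 ✓
C=L97: rows 10, 14 → E = 45, 45 ✓
C=L84: row 16 → E = 39 ✓
The only C value with inconsistent E is C=L25.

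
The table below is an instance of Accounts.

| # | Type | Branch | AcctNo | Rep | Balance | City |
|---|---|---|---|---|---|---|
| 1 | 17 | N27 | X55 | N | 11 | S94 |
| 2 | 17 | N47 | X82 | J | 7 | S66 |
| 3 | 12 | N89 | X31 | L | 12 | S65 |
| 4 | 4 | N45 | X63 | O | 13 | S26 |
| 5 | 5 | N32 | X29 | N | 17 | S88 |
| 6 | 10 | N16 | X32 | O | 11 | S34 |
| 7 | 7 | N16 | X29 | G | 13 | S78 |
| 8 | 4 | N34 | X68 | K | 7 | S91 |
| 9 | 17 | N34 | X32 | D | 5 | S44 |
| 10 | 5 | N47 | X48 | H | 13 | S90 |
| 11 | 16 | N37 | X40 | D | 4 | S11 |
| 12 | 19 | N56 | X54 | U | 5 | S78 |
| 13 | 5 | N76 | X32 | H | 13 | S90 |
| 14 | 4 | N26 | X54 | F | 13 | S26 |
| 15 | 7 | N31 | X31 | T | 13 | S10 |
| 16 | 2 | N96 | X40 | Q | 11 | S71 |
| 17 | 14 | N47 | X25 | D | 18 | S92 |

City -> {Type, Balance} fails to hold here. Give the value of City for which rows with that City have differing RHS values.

City=S94: row 1 → {Type,Balance} = (17, 11) ✓
City=S66: row 2 → {Type,Balance} = (17, 7) ✓
City=S65: row 3 → {Type,Balance} = (12, 12) ✓
City=S26: rows 4, 14 → {Type,Balance} = (4, 13), (4, 13) ✓
City=S88: row 5 → {Type,Balance} = (5, 17) ✓
City=S34: row 6 → {Type,Balance} = (10, 11) ✓
City=S78: rows 7, 12 → {Type,Balance} takes values {(7, 13), (19, 5)} — violation
City=S91: row 8 → {Type,Balance} = (4, 7) ✓
City=S44: row 9 → {Type,Balance} = (17, 5) ✓
City=S90: rows 10, 13 → {Type,Balance} = (5, 13), (5, 13) ✓
City=S11: row 11 → {Type,Balance} = (16, 4) ✓
City=S10: row 15 → {Type,Balance} = (7, 13) ✓
City=S71: row 16 → {Type,Balance} = (2, 11) ✓
City=S92: row 17 → {Type,Balance} = (14, 18) ✓
The only City value with inconsistent RHS is City=S78.

S78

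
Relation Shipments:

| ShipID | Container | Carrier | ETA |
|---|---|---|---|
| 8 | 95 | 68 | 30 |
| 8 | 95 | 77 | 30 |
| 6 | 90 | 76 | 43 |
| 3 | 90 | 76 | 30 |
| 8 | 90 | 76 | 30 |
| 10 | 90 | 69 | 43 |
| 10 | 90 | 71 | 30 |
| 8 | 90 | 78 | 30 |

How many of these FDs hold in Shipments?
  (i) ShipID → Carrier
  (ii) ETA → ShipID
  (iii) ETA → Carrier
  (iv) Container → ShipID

0

(i) ShipID → Carrier: ShipID=8: 4 rows → Carrier takes values {68, 77, 76, 78} — violation; ShipID=10: 2 rows → Carrier takes values {69, 71} — violation — fails.
(ii) ETA → ShipID: ETA=30: 6 rows → ShipID takes values {8, 3, 10} — violation; ETA=43: 2 rows → ShipID takes values {6, 10} — violation — fails.
(iii) ETA → Carrier: ETA=30: 6 rows → Carrier takes values {68, 77, 76, 71, 78} — violation; ETA=43: 2 rows → Carrier takes values {76, 69} — violation — fails.
(iv) Container → ShipID: Container=90: 6 rows → ShipID takes values {6, 3, 8, 10} — violation — fails.
None of the 4 dependencies hold.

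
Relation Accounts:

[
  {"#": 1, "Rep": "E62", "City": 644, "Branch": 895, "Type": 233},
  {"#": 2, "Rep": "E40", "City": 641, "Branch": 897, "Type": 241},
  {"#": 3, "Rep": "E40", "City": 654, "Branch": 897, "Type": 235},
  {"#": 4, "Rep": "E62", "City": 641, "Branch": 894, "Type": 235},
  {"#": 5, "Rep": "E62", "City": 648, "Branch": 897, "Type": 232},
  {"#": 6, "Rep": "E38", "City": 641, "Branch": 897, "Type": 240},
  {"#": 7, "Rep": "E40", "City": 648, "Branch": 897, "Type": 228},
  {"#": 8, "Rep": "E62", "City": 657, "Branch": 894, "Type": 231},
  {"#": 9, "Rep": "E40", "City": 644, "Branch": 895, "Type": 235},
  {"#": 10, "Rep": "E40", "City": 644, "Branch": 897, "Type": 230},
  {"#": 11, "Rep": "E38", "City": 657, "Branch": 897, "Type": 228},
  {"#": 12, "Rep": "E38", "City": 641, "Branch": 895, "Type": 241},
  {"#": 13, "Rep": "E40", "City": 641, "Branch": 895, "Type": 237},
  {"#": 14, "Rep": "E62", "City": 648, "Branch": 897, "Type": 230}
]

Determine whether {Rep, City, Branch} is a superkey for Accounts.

No

Rows 5 and 14 have the same {Rep, City, Branch} value (Rep=E62, City=648, Branch=897) but are distinct tuples, so {Rep, City, Branch} does not determine every attribute — not a superkey.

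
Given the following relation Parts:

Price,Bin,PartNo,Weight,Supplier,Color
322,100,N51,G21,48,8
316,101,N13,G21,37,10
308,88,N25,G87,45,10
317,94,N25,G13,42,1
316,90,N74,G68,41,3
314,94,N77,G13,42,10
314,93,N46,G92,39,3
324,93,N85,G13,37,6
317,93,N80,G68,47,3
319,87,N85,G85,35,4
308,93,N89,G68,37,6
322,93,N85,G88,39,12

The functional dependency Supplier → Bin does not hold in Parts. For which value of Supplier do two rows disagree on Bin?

Supplier=48: 1 row → Bin = 100 ✓
Supplier=37: 3 rows → Bin takes values {101, 93} — violation
Supplier=45: 1 row → Bin = 88 ✓
Supplier=42: 2 rows → Bin = 94, 94 ✓
Supplier=41: 1 row → Bin = 90 ✓
Supplier=39: 2 rows → Bin = 93, 93 ✓
Supplier=47: 1 row → Bin = 93 ✓
Supplier=35: 1 row → Bin = 87 ✓
The only Supplier value with inconsistent Bin is Supplier=37.

37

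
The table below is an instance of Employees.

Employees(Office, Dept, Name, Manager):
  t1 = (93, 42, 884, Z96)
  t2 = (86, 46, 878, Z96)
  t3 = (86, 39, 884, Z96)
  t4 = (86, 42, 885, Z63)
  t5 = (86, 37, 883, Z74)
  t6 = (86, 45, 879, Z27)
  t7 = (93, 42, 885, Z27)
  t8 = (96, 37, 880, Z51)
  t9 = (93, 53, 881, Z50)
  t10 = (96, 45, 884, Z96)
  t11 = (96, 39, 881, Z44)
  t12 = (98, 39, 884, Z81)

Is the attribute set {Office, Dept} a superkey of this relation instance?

Rows 1 and 7 have the same {Office, Dept} value (Office=93, Dept=42) but are distinct tuples, so {Office, Dept} does not determine every attribute — not a superkey.

No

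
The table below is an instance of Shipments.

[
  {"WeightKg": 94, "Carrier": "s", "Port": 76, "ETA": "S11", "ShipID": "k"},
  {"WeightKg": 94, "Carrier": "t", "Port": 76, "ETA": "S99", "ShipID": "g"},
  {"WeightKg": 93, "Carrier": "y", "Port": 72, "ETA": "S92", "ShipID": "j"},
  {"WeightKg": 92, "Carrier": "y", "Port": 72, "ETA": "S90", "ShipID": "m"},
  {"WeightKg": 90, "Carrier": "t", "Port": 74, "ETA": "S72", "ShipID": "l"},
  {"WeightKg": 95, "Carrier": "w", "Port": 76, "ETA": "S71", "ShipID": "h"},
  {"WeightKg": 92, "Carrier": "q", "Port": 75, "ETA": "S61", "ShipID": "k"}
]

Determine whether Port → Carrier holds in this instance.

Port=76: 3 rows → Carrier takes values {s, t, w} — violation
Port=72: 2 rows → Carrier = y, y ✓
Port=74: 1 row → Carrier = t ✓
Port=75: 1 row → Carrier = q ✓
Two rows agree on Port but differ on Carrier, so Port → Carrier does not hold.

No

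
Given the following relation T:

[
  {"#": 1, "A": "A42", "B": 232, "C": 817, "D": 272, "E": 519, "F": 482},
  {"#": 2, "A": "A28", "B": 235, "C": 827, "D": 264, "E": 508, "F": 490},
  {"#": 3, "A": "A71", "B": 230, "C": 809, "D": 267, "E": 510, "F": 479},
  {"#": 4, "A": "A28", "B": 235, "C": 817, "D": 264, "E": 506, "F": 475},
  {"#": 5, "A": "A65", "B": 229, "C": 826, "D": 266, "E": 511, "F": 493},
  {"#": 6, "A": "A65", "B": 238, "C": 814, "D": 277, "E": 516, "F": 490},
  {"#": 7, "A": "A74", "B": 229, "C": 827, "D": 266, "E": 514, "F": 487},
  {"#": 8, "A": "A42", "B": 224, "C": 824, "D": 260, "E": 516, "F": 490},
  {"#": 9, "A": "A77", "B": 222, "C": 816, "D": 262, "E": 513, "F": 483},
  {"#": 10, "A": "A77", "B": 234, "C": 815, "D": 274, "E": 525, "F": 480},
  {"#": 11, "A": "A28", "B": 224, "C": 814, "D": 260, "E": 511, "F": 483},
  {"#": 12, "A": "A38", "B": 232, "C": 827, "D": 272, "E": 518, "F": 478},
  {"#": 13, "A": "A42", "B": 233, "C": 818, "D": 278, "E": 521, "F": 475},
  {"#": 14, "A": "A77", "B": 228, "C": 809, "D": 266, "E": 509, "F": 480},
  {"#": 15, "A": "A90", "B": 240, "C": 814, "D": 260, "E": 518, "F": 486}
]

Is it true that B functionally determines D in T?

Yes

B=232: rows 1, 12 → D = 272, 272 ✓
B=235: rows 2, 4 → D = 264, 264 ✓
B=230: row 3 → D = 267 ✓
B=229: rows 5, 7 → D = 266, 266 ✓
B=238: row 6 → D = 277 ✓
B=224: rows 8, 11 → D = 260, 260 ✓
B=222: row 9 → D = 262 ✓
B=234: row 10 → D = 274 ✓
B=233: row 13 → D = 278 ✓
B=228: row 14 → D = 266 ✓
B=240: row 15 → D = 260 ✓
Every B value is associated with a single D value, so B → D holds.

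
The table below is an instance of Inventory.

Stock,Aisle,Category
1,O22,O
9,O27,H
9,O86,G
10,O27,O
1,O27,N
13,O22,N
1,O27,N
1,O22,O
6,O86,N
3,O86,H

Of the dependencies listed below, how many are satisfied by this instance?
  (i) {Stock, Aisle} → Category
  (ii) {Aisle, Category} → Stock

(i) {Stock, Aisle} → Category: every LHS value maps to a single RHS value — holds.
(ii) {Aisle, Category} → Stock: every LHS value maps to a single RHS value — holds.
2 of the 2 dependencies hold.

2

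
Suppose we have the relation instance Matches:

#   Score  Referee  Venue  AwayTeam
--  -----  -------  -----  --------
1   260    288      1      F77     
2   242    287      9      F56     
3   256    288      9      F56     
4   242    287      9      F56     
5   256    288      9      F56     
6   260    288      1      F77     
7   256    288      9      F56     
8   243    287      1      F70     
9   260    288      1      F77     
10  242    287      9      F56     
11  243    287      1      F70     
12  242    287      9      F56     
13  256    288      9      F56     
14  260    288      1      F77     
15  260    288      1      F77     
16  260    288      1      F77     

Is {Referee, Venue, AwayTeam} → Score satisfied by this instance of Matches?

(Referee=288, Venue=1, AwayTeam=F77): rows 1, 6, 9, 14, 15, 16 → Score = 260, 260, 260, 260, 260, 260 ✓
(Referee=287, Venue=9, AwayTeam=F56): rows 2, 4, 10, 12 → Score = 242, 242, 242, 242 ✓
(Referee=288, Venue=9, AwayTeam=F56): rows 3, 5, 7, 13 → Score = 256, 256, 256, 256 ✓
(Referee=287, Venue=1, AwayTeam=F70): rows 8, 11 → Score = 243, 243 ✓
Every {Referee, Venue, AwayTeam} value is associated with a single Score value, so {Referee, Venue, AwayTeam} → Score holds.

Yes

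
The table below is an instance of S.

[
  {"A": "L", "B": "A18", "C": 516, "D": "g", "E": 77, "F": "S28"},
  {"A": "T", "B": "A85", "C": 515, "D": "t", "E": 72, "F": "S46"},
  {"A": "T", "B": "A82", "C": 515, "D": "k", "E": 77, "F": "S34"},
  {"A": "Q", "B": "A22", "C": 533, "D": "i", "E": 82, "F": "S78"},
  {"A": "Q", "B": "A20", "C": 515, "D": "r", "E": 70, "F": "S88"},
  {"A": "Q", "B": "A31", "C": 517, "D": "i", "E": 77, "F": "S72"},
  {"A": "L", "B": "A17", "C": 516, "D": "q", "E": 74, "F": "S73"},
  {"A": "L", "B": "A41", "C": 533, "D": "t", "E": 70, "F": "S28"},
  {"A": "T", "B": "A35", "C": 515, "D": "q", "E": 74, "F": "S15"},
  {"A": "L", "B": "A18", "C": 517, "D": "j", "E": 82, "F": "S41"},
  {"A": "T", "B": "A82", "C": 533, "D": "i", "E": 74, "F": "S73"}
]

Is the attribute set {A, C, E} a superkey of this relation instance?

Yes

All 11 rows have distinct {A, C, E} values, so {A, C, E} → (all attributes) holds and {A, C, E} is a superkey.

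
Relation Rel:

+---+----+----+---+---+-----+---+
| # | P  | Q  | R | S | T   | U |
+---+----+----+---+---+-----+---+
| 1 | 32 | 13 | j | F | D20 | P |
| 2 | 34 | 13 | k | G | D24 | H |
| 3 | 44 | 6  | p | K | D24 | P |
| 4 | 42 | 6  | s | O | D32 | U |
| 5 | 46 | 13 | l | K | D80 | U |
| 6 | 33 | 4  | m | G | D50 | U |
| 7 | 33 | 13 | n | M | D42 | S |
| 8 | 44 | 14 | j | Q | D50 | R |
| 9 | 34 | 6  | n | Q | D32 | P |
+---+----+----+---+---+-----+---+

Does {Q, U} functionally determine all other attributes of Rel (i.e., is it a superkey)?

Rows 3 and 9 have the same {Q, U} value (Q=6, U=P) but are distinct tuples, so {Q, U} does not determine every attribute — not a superkey.

No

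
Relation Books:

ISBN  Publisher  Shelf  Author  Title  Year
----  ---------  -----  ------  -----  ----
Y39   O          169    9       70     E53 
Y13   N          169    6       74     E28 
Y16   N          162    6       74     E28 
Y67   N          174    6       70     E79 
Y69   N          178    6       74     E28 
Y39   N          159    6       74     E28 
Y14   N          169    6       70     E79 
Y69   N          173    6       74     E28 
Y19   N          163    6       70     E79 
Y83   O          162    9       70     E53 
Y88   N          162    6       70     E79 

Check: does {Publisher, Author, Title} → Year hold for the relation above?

Yes

(Publisher=O, Author=9, Title=70): 2 rows → Year = E53, E53 ✓
(Publisher=N, Author=6, Title=74): 5 rows → Year = E28, E28, E28, E28, E28 ✓
(Publisher=N, Author=6, Title=70): 4 rows → Year = E79, E79, E79, E79 ✓
Every {Publisher, Author, Title} value is associated with a single Year value, so {Publisher, Author, Title} → Year holds.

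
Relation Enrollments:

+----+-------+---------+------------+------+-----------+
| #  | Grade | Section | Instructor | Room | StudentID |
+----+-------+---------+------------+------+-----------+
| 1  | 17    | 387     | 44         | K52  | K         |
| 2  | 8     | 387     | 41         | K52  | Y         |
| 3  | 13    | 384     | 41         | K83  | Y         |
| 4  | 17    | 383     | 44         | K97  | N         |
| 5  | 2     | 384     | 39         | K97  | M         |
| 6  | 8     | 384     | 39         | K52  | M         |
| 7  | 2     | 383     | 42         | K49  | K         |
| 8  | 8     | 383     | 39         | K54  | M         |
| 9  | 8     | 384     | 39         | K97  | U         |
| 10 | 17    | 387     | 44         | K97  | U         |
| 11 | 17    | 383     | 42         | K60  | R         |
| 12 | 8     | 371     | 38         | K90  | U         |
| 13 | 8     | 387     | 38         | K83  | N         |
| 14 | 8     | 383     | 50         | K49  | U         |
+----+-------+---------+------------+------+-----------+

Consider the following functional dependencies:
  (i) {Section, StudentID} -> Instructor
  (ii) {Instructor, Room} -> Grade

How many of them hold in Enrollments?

1

(i) {Section, StudentID} -> Instructor: every LHS value maps to a single RHS value — holds.
(ii) {Instructor, Room} -> Grade: (Instructor=39, Room=K97): rows 5, 9 → Grade takes values {2, 8} — violation — fails.
1 of the 2 dependencies holds.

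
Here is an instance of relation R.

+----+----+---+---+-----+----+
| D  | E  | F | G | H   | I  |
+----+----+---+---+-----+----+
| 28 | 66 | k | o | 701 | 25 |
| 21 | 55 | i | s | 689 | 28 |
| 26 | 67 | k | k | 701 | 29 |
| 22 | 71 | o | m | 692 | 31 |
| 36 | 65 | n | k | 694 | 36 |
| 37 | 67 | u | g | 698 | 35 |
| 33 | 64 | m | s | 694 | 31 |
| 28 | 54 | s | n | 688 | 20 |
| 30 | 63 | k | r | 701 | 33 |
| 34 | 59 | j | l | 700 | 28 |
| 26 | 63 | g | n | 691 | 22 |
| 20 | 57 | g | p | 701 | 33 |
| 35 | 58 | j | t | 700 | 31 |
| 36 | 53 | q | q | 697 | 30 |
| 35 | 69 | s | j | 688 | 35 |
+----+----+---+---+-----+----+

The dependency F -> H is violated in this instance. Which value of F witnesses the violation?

g

F=k: 3 rows → H = 701, 701, 701 ✓
F=i: 1 row → H = 689 ✓
F=o: 1 row → H = 692 ✓
F=n: 1 row → H = 694 ✓
F=u: 1 row → H = 698 ✓
F=m: 1 row → H = 694 ✓
F=s: 2 rows → H = 688, 688 ✓
F=j: 2 rows → H = 700, 700 ✓
F=g: 2 rows → H takes values {691, 701} — violation
F=q: 1 row → H = 697 ✓
The only F value with inconsistent H is F=g.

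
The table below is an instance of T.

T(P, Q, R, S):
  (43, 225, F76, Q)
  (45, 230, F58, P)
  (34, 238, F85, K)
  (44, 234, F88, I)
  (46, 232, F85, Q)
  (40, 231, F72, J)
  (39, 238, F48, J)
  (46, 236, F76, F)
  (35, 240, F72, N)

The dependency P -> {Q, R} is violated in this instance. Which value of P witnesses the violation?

46

P=43: 1 row → {Q,R} = (225, F76) ✓
P=45: 1 row → {Q,R} = (230, F58) ✓
P=34: 1 row → {Q,R} = (238, F85) ✓
P=44: 1 row → {Q,R} = (234, F88) ✓
P=46: 2 rows → {Q,R} takes values {(232, F85), (236, F76)} — violation
P=40: 1 row → {Q,R} = (231, F72) ✓
P=39: 1 row → {Q,R} = (238, F48) ✓
P=35: 1 row → {Q,R} = (240, F72) ✓
The only P value with inconsistent RHS is P=46.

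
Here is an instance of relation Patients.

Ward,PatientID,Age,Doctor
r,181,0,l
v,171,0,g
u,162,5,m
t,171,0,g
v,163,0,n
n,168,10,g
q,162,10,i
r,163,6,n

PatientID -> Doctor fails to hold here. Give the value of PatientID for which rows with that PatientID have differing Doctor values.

PatientID=181: 1 row → Doctor = l ✓
PatientID=171: 2 rows → Doctor = g, g ✓
PatientID=162: 2 rows → Doctor takes values {m, i} — violation
PatientID=163: 2 rows → Doctor = n, n ✓
PatientID=168: 1 row → Doctor = g ✓
The only PatientID value with inconsistent Doctor is PatientID=162.

162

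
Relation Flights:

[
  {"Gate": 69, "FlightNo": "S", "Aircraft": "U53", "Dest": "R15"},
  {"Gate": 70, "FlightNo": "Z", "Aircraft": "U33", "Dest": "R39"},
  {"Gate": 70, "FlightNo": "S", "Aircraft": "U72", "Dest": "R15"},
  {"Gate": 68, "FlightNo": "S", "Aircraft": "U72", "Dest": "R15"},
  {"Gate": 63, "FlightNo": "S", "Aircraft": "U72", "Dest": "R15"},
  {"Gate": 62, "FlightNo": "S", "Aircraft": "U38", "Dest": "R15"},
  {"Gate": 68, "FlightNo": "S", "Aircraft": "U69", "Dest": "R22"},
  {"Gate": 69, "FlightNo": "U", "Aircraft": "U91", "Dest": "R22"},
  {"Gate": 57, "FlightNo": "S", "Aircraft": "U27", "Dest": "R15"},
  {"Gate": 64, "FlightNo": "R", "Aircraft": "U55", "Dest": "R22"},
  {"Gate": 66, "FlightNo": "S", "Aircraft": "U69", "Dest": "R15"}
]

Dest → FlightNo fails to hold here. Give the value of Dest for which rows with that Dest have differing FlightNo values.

R22

Dest=R15: 7 rows → FlightNo = S, S, S, S, S, S, S ✓
Dest=R39: 1 row → FlightNo = Z ✓
Dest=R22: 3 rows → FlightNo takes values {S, U, R} — violation
The only Dest value with inconsistent FlightNo is Dest=R22.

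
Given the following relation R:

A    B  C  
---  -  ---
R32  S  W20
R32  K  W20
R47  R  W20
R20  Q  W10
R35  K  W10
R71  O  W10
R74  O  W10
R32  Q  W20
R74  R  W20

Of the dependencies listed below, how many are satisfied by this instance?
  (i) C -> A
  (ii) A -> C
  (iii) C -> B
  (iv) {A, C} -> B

(i) C -> A: C=W20: 5 rows → A takes values {R32, R47, R74} — violation; C=W10: 4 rows → A takes values {R20, R35, R71, R74} — violation — fails.
(ii) A -> C: A=R74: 2 rows → C takes values {W10, W20} — violation — fails.
(iii) C -> B: C=W20: 5 rows → B takes values {S, K, R, Q} — violation; C=W10: 4 rows → B takes values {Q, K, O} — violation — fails.
(iv) {A, C} -> B: (A=R32, C=W20): 3 rows → B takes values {S, K, Q} — violation — fails.
None of the 4 dependencies hold.

0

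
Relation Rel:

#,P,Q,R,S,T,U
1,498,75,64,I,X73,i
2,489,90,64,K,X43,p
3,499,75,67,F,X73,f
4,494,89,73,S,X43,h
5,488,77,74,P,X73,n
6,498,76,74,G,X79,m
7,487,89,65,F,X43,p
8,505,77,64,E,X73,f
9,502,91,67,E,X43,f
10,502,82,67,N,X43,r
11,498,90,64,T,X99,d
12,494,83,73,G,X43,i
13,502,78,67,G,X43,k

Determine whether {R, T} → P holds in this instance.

No

(R=64, T=X73): rows 1, 8 → P takes values {498, 505} — violation
(R=64, T=X43): row 2 → P = 489 ✓
(R=67, T=X73): row 3 → P = 499 ✓
(R=73, T=X43): rows 4, 12 → P = 494, 494 ✓
(R=74, T=X73): row 5 → P = 488 ✓
(R=74, T=X79): row 6 → P = 498 ✓
(R=65, T=X43): row 7 → P = 487 ✓
(R=67, T=X43): rows 9, 10, 13 → P = 502, 502, 502 ✓
(R=64, T=X99): row 11 → P = 498 ✓
Two rows agree on {R, T} but differ on P, so {R, T} → P does not hold.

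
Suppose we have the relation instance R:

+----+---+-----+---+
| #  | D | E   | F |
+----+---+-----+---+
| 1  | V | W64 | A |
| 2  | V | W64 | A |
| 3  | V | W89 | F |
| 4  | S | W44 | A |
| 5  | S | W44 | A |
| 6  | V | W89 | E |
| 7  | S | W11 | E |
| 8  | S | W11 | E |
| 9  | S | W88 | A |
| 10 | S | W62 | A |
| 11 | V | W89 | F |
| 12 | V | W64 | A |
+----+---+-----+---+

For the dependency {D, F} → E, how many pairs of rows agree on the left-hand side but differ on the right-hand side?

(D=V, F=A): all 3 rows agree on E — 0 pairs.
(D=V, F=F): all 2 rows agree on E — 0 pairs.
(D=S, F=A): violating pairs (4,9), (4,10), (5,9), (5,10), (9,10) — 5 pairs.
(D=S, F=E): all 2 rows agree on E — 0 pairs.

5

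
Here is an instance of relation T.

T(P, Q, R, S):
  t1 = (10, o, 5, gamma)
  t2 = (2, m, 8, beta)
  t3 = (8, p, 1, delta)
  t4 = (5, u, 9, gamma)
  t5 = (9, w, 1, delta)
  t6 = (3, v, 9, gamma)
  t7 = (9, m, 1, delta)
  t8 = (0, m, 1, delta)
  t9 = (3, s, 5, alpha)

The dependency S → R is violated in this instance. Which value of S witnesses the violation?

S=gamma: rows 1, 4, 6 → R takes values {5, 9} — violation
S=beta: row 2 → R = 8 ✓
S=delta: rows 3, 5, 7, 8 → R = 1, 1, 1, 1 ✓
S=alpha: row 9 → R = 5 ✓
The only S value with inconsistent R is S=gamma.

gamma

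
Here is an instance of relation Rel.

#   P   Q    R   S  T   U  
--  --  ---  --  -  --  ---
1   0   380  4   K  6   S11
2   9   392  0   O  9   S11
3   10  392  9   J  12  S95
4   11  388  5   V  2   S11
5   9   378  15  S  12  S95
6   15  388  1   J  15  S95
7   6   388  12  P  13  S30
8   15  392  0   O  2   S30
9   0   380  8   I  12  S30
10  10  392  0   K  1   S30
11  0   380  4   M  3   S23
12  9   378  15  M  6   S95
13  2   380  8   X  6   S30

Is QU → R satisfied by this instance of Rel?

(Q=380, U=S11): row 1 → R = 4 ✓
(Q=392, U=S11): row 2 → R = 0 ✓
(Q=392, U=S95): row 3 → R = 9 ✓
(Q=388, U=S11): row 4 → R = 5 ✓
(Q=378, U=S95): rows 5, 12 → R = 15, 15 ✓
(Q=388, U=S95): row 6 → R = 1 ✓
(Q=388, U=S30): row 7 → R = 12 ✓
(Q=392, U=S30): rows 8, 10 → R = 0, 0 ✓
(Q=380, U=S30): rows 9, 13 → R = 8, 8 ✓
(Q=380, U=S23): row 11 → R = 4 ✓
Every QU value is associated with a single R value, so QU → R holds.

Yes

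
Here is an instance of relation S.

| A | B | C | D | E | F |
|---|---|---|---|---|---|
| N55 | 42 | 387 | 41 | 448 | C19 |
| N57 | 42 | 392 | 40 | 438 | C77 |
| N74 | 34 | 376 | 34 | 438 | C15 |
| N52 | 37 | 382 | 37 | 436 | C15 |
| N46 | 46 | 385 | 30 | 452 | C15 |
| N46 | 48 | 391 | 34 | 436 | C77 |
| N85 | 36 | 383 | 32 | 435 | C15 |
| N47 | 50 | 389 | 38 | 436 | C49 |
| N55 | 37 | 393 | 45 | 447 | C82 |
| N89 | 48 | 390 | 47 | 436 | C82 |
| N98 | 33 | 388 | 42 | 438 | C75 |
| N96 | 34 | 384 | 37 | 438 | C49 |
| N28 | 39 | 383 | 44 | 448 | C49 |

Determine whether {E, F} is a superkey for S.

All 13 rows have distinct {E, F} values, so {E, F} → (all attributes) holds and {E, F} is a superkey.

Yes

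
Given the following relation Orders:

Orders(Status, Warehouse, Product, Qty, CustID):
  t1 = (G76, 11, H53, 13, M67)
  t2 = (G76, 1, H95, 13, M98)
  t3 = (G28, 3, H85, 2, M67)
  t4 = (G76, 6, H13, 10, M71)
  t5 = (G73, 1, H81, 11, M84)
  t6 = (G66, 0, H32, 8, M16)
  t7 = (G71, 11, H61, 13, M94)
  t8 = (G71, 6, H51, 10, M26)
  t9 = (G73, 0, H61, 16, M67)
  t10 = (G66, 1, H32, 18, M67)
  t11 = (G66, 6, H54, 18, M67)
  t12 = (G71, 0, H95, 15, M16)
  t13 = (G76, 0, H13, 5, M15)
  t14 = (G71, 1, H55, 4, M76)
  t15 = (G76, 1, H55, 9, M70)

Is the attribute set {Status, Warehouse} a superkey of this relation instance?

Rows 2 and 15 have the same {Status, Warehouse} value (Status=G76, Warehouse=1) but are distinct tuples, so {Status, Warehouse} does not determine every attribute — not a superkey.

No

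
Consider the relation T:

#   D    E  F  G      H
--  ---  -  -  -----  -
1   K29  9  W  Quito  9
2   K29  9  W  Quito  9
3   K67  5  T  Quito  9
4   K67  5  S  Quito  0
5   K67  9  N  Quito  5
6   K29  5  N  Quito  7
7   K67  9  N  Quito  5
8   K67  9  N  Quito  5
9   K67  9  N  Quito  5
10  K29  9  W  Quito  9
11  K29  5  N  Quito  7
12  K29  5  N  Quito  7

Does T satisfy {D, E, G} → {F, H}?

(D=K29, E=9, G=Quito): rows 1, 2, 10 → {F,H} = (W, 9), (W, 9), (W, 9) ✓
(D=K67, E=5, G=Quito): rows 3, 4 → {F,H} takes values {(T, 9), (S, 0)} — violation
(D=K67, E=9, G=Quito): rows 5, 7, 8, 9 → {F,H} = (N, 5), (N, 5), (N, 5), (N, 5) ✓
(D=K29, E=5, G=Quito): rows 6, 11, 12 → {F,H} = (N, 7), (N, 7), (N, 7) ✓
Two rows agree on {D, E, G} but differ on {F, H}, so {D, E, G} → {F, H} does not hold.

No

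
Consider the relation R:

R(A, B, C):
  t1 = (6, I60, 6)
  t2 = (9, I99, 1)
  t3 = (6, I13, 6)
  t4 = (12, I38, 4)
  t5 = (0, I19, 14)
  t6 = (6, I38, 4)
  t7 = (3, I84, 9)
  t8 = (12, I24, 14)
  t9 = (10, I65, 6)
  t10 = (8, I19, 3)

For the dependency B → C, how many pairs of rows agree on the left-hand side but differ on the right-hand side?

1

B=I38: all 2 rows agree on C — 0 pairs.
B=I19: violating pairs (5,10) — 1 pair.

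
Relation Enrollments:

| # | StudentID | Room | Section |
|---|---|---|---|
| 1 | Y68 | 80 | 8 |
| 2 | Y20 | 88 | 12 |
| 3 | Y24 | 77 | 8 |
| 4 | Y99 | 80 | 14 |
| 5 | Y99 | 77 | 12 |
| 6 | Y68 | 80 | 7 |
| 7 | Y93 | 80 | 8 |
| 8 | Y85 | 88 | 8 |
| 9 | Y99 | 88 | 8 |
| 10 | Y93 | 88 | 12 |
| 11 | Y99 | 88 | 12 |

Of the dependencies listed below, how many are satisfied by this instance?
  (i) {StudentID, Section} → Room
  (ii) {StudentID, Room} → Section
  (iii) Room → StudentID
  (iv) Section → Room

(i) {StudentID, Section} → Room: (StudentID=Y99, Section=12): rows 5, 11 → Room takes values {77, 88} — violation — fails.
(ii) {StudentID, Room} → Section: (StudentID=Y68, Room=80): rows 1, 6 → Section takes values {8, 7} — violation; (StudentID=Y99, Room=88): rows 9, 11 → Section takes values {8, 12} — violation — fails.
(iii) Room → StudentID: Room=80: rows 1, 4, 6, 7 → StudentID takes values {Y68, Y99, Y93} — violation; Room=88: rows 2, 8, 9, 10, 11 → StudentID takes values {Y20, Y85, Y99, Y93} — violation; Room=77: rows 3, 5 → StudentID takes values {Y24, Y99} — violation — fails.
(iv) Section → Room: Section=8: rows 1, 3, 7, 8, 9 → Room takes values {80, 77, 88} — violation; Section=12: rows 2, 5, 10, 11 → Room takes values {88, 77} — violation — fails.
None of the 4 dependencies hold.

0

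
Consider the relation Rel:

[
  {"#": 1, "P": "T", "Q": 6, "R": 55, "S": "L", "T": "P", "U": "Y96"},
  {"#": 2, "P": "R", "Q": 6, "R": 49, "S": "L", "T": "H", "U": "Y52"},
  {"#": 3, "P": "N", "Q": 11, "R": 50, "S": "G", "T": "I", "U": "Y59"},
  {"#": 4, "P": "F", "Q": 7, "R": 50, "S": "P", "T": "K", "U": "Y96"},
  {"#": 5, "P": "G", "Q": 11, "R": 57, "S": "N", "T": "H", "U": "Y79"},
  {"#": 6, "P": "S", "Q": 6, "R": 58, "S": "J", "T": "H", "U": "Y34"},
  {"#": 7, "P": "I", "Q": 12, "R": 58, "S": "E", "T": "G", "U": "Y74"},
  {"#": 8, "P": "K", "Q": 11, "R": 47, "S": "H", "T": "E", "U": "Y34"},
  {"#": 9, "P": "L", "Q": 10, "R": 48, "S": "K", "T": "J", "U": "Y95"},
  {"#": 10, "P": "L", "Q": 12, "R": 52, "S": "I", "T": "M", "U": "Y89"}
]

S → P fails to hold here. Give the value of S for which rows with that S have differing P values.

S=L: rows 1, 2 → P takes values {T, R} — violation
S=G: row 3 → P = N ✓
S=P: row 4 → P = F ✓
S=N: row 5 → P = G ✓
S=J: row 6 → P = S ✓
S=E: row 7 → P = I ✓
S=H: row 8 → P = K ✓
S=K: row 9 → P = L ✓
S=I: row 10 → P = L ✓
The only S value with inconsistent P is S=L.

L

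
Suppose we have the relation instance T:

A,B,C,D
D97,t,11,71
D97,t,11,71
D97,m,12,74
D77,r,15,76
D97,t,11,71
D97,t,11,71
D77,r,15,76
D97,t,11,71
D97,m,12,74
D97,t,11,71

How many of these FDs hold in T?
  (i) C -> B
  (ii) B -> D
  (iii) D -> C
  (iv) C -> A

4

(i) C -> B: every LHS value maps to a single RHS value — holds.
(ii) B -> D: every LHS value maps to a single RHS value — holds.
(iii) D -> C: every LHS value maps to a single RHS value — holds.
(iv) C -> A: every LHS value maps to a single RHS value — holds.
4 of the 4 dependencies hold.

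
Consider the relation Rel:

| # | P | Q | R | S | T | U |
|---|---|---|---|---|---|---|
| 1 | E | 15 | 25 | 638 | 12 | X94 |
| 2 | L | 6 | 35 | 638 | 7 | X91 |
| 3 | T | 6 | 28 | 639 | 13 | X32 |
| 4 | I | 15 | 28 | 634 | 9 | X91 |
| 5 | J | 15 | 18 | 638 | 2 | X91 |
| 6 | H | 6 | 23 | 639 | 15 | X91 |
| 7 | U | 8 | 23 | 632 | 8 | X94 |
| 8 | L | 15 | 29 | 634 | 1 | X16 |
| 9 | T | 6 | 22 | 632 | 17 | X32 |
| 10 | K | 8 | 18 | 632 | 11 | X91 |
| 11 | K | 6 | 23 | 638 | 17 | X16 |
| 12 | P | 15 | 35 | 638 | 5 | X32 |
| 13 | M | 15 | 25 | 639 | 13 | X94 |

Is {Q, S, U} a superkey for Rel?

All 13 rows have distinct {Q, S, U} values, so {Q, S, U} → (all attributes) holds and {Q, S, U} is a superkey.

Yes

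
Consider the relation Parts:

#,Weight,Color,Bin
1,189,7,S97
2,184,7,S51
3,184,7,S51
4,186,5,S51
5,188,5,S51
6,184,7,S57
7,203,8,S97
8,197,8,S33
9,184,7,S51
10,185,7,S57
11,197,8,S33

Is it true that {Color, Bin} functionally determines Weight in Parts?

(Color=7, Bin=S97): row 1 → Weight = 189 ✓
(Color=7, Bin=S51): rows 2, 3, 9 → Weight = 184, 184, 184 ✓
(Color=5, Bin=S51): rows 4, 5 → Weight takes values {186, 188} — violation
(Color=7, Bin=S57): rows 6, 10 → Weight takes values {184, 185} — violation
(Color=8, Bin=S97): row 7 → Weight = 203 ✓
(Color=8, Bin=S33): rows 8, 11 → Weight = 197, 197 ✓
Two rows agree on {Color, Bin} but differ on Weight, so {Color, Bin} -> Weight does not hold.

No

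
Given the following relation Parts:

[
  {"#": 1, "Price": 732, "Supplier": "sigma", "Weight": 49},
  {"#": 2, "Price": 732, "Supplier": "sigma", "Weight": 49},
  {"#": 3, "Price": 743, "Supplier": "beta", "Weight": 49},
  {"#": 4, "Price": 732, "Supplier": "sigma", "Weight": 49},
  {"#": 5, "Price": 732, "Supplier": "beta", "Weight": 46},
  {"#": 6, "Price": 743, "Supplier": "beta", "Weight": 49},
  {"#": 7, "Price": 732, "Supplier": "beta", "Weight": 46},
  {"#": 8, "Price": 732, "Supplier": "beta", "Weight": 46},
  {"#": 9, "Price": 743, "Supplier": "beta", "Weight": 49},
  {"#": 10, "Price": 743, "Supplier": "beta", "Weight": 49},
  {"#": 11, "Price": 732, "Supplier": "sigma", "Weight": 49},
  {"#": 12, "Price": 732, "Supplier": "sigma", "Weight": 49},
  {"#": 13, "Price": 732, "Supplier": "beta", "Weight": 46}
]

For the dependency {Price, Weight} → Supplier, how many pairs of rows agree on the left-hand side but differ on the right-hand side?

0

(Price=732, Weight=49): all 5 rows agree on Supplier — 0 pairs.
(Price=743, Weight=49): all 4 rows agree on Supplier — 0 pairs.
(Price=732, Weight=46): all 4 rows agree on Supplier — 0 pairs.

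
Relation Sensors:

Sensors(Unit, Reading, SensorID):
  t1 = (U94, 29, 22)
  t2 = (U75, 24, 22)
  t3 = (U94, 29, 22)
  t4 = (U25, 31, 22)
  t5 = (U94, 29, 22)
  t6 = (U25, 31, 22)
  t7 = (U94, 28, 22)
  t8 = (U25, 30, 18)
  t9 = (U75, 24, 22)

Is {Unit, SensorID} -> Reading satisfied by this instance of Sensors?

No

(Unit=U94, SensorID=22): rows 1, 3, 5, 7 → Reading takes values {29, 28} — violation
(Unit=U75, SensorID=22): rows 2, 9 → Reading = 24, 24 ✓
(Unit=U25, SensorID=22): rows 4, 6 → Reading = 31, 31 ✓
(Unit=U25, SensorID=18): row 8 → Reading = 30 ✓
Two rows agree on {Unit, SensorID} but differ on Reading, so {Unit, SensorID} -> Reading does not hold.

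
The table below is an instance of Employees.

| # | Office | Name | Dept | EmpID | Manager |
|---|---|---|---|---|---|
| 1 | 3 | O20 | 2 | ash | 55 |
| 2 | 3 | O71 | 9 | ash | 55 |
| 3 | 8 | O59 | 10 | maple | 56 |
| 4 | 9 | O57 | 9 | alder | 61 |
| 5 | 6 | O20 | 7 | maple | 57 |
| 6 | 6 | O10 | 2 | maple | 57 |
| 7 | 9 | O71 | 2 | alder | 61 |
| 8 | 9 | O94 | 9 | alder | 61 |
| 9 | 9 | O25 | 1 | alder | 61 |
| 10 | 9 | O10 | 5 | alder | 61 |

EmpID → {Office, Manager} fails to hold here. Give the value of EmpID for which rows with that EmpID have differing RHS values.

maple

EmpID=ash: rows 1, 2 → {Office,Manager} = (3, 55), (3, 55) ✓
EmpID=maple: rows 3, 5, 6 → {Office,Manager} takes values {(8, 56), (6, 57)} — violation
EmpID=alder: rows 4, 7, 8, 9, 10 → {Office,Manager} = (9, 61), (9, 61), (9, 61), (9, 61), (9, 61) ✓
The only EmpID value with inconsistent RHS is EmpID=maple.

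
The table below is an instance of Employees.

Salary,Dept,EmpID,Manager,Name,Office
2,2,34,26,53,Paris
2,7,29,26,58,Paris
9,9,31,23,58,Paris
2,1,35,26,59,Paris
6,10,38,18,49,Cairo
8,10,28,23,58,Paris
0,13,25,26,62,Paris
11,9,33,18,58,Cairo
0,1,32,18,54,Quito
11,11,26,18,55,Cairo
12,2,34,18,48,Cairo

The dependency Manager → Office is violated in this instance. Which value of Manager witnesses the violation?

Manager=26: 4 rows → Office = Paris, Paris, Paris, Paris ✓
Manager=23: 2 rows → Office = Paris, Paris ✓
Manager=18: 5 rows → Office takes values {Cairo, Quito} — violation
The only Manager value with inconsistent Office is Manager=18.

18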